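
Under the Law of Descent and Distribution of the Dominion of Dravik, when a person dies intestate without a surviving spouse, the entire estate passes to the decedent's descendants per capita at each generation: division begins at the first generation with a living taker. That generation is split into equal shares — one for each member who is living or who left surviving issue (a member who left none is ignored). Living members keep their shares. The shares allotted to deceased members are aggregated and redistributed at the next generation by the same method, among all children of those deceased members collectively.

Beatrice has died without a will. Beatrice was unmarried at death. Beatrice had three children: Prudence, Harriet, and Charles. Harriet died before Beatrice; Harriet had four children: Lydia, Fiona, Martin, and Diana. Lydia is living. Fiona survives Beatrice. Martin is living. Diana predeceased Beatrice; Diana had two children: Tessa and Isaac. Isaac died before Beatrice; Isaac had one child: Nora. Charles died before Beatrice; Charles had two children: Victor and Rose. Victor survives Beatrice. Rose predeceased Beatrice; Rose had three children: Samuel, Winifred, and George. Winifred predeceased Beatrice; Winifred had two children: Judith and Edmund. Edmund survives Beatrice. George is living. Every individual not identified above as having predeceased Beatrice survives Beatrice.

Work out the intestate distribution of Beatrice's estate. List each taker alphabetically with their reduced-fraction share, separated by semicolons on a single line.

There is no surviving spouse, so the entire estate passes to Beatrice's descendants per capita at each generation.
At generation 1 (Prudence, Harriet, Charles) there are 3 shares of (1)/3 = 1/3 each.
Living: Prudence — each takes 1/3.
Deceased: Harriet and Charles. Their combined 2/3 is pooled and carried to generation 2.
At generation 2 (Lydia, Fiona, Martin, Diana, Victor, Rose) there are 6 shares of (2/3)/6 = 1/9 each.
Living: Lydia, Fiona, Martin, and Victor — each takes 1/9.
Deceased: Diana and Rose. Their combined 2/9 is pooled and carried to generation 3.
At generation 3 (Tessa, Isaac, Samuel, Winifred, George) there are 5 shares of (2/9)/5 = 2/45 each.
Living: Tessa, Samuel, and George — each takes 2/45.
Deceased: Isaac and Winifred. Their combined 4/45 is pooled and carried to generation 4.
At generation 4 (Nora, Judith, Edmund) there are 3 shares of (4/45)/3 = 4/135 each.
Living: Nora, Judith, and Edmund — each takes 4/135.

Edmund 4/135; Fiona 1/9; George 2/45; Judith 4/135; Lydia 1/9; Martin 1/9; Nora 4/135; Prudence 1/3; Samuel 2/45; Tessa 2/45; Victor 1/9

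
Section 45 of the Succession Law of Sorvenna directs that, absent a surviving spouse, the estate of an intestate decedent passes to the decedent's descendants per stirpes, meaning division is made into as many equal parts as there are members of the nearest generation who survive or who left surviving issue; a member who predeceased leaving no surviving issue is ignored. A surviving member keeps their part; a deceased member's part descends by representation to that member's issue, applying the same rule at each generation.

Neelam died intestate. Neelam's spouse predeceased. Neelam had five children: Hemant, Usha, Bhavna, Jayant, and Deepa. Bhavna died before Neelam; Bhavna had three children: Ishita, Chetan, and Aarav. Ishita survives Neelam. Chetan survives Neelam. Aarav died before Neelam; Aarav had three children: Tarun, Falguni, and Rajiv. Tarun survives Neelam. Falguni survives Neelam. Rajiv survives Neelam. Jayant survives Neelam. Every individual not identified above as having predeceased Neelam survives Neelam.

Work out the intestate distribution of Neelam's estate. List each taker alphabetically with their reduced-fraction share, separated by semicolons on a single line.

There is no surviving spouse, so the entire estate passes to Neelam's descendants per stirpes.
The estate is divided into 5 equal shares of 1/5 among Hemant, Usha, Bhavna, Jayant, Deepa.
Hemant is living and takes 1/5.
Usha is living and takes 1/5.
Bhavna predeceased; the 1/5 allotted to Bhavna's branch passes to Bhavna's issue by representation.
The 1/5 is divided into 3 equal shares of 1/15 among Ishita, Chetan, Aarav.
Ishita is living and takes 1/15.
Chetan is living and takes 1/15.
Aarav predeceased; the 1/15 allotted to Aarav's branch passes to Aarav's issue by representation.
The 1/15 is divided into 3 equal shares of 1/45 among Tarun, Falguni, Rajiv.
Tarun is living and takes 1/45.
Falguni is living and takes 1/45.
Rajiv is living and takes 1/45.
Jayant is living and takes 1/5.
Deepa is living and takes 1/5.

Chetan 1/15; Deepa 1/5; Falguni 1/45; Hemant 1/5; Ishita 1/15; Jayant 1/5; Rajiv 1/45; Tarun 1/45; Usha 1/5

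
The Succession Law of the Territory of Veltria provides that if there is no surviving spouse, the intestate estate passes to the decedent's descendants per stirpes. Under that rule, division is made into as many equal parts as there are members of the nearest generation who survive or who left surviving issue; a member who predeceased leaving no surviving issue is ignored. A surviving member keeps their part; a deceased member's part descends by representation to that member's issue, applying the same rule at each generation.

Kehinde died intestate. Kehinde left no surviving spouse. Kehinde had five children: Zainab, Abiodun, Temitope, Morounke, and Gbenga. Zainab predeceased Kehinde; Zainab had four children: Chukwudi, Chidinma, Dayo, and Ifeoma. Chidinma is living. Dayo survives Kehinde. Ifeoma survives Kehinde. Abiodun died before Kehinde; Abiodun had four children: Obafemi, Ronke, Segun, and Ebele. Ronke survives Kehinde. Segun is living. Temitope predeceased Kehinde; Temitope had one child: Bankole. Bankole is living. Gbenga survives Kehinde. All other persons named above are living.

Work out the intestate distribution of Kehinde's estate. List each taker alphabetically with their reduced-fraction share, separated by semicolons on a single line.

Bankole 1/5; Chidinma 1/20; Chukwudi 1/20; Dayo 1/20; Ebele 1/20; Gbenga 1/5; Ifeoma 1/20; Morounke 1/5; Obafemi 1/20; Ronke 1/20; Segun 1/20

There is no surviving spouse, so the entire estate passes to Kehinde's descendants per stirpes.
The estate is divided into 5 equal shares of 1/5 among Zainab, Abiodun, Temitope, Morounke, Gbenga.
Zainab predeceased; the 1/5 allotted to Zainab's branch passes to Zainab's issue by representation.
The 1/5 is divided into 4 equal shares of 1/20 among Chukwudi, Chidinma, Dayo, Ifeoma.
Chukwudi is living and takes 1/20.
Chidinma is living and takes 1/20.
Dayo is living and takes 1/20.
Ifeoma is living and takes 1/20.
Abiodun predeceased; the 1/5 allotted to Abiodun's branch passes to Abiodun's issue by representation.
The 1/5 is divided into 4 equal shares of 1/20 among Obafemi, Ronke, Segun, Ebele.
Obafemi is living and takes 1/20.
Ronke is living and takes 1/20.
Segun is living and takes 1/20.
Ebele is living and takes 1/20.
Temitope predeceased; the 1/5 allotted to Temitope's branch passes to Temitope's issue by representation.
Bankole is the sole taker at this level and receives the full 1/5.
Morounke is living and takes 1/5.
Gbenga is living and takes 1/5.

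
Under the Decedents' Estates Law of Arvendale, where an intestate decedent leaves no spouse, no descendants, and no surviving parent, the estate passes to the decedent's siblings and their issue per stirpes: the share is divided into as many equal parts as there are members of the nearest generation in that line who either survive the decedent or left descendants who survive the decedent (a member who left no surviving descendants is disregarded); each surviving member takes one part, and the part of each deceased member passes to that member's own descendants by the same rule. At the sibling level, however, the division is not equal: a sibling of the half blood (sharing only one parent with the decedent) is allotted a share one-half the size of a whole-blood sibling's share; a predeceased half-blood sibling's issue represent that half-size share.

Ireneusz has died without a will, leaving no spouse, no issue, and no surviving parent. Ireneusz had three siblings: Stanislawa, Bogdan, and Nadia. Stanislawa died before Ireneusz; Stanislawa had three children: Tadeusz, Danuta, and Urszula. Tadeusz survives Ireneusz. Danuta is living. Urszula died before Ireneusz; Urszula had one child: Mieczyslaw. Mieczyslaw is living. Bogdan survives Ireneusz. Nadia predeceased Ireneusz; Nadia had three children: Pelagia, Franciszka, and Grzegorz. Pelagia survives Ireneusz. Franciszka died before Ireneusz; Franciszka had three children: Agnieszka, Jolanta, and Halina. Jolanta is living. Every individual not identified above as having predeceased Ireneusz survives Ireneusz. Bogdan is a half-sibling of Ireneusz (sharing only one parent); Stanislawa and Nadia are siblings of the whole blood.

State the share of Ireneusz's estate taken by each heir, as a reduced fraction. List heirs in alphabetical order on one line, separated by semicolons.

Agnieszka 2/45; Bogdan 1/5; Danuta 2/15; Grzegorz 2/15; Halina 2/45; Jolanta 2/45; Mieczyslaw 2/15; Pelagia 2/15; Tadeusz 2/15

No spouse, descendants, or parent survives, so the estate passes to Ireneusz's siblings per stirpes.
Half-blood siblings count for one-half the weight of whole-blood siblings at the initial division.
Dividing 1 in proportion to weights (total weight 5/2): Stanislawa (weight 1) → 2/5; Bogdan (weight 1/2) → 1/5; Nadia (weight 1) → 2/5.
Stanislawa predeceased; the 2/5 allotted to Stanislawa's branch passes to Stanislawa's issue by representation.
The 2/5 is divided into 3 equal shares of 2/15 among Tadeusz, Danuta, Urszula.
Tadeusz is living and takes 2/15.
Danuta is living and takes 2/15.
Urszula predeceased; the 2/15 allotted to Urszula's branch passes to Urszula's issue by representation.
Mieczyslaw is the sole taker at this level and receives the full 2/15.
Bogdan is living and takes 1/5.
Nadia predeceased; the 2/5 allotted to Nadia's branch passes to Nadia's issue by representation.
The 2/5 is divided into 3 equal shares of 2/15 among Pelagia, Franciszka, Grzegorz.
Pelagia is living and takes 2/15.
Franciszka predeceased; the 2/15 allotted to Franciszka's branch passes to Franciszka's issue by representation.
The 2/15 is divided into 3 equal shares of 2/45 among Agnieszka, Jolanta, Halina.
Agnieszka is living and takes 2/45.
Jolanta is living and takes 2/45.
Halina is living and takes 2/45.
Grzegorz is living and takes 2/15.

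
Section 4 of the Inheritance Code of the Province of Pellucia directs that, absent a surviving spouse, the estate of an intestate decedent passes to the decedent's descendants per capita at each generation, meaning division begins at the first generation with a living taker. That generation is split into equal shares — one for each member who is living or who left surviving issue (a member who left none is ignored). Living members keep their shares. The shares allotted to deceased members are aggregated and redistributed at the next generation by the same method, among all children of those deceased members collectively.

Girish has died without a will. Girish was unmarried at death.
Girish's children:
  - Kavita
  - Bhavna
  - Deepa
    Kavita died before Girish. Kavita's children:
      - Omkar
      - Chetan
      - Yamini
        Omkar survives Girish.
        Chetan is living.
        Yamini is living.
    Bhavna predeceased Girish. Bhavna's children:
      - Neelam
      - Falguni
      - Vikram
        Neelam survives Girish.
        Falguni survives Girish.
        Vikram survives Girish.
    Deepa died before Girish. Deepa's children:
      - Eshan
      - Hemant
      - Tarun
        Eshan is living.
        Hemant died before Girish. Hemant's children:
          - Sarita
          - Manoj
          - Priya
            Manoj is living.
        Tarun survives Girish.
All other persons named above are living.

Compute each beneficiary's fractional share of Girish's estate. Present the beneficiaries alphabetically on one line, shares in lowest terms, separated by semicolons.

Chetan 1/9; Eshan 1/9; Falguni 1/9; Manoj 1/27; Neelam 1/9; Omkar 1/9; Priya 1/27; Sarita 1/27; Tarun 1/9; Vikram 1/9; Yamini 1/9

There is no surviving spouse, so the entire estate passes to Girish's descendants per capita at each generation.
No one at generation 1 (Kavita, Bhavna, Deepa) is living; moving to the next generation.
At generation 2 (Omkar, Chetan, Yamini, Neelam, Falguni, Vikram, Eshan, Hemant, Tarun) there are 9 shares of (1)/9 = 1/9 each.
Living: Omkar, Chetan, Yamini, Neelam, Falguni, Vikram, Eshan, and Tarun — each takes 1/9.
Deceased: Hemant. That 1/9 share is carried to generation 3.
At generation 3 (Sarita, Manoj, Priya) there are 3 shares of (1/9)/3 = 1/27 each.
Living: Sarita, Manoj, and Priya — each takes 1/27.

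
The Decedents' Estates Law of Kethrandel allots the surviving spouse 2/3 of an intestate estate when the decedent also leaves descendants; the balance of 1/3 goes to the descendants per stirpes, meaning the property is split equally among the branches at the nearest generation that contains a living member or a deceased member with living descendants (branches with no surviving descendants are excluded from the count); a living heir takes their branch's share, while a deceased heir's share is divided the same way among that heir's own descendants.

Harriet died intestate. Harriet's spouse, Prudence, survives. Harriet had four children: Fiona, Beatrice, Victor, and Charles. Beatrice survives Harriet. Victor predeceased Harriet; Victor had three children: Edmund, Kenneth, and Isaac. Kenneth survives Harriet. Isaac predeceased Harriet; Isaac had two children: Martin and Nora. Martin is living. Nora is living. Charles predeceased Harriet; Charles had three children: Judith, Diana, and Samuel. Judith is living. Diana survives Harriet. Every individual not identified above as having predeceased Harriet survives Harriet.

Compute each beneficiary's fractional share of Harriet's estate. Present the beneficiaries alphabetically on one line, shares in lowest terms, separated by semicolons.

Beatrice 1/12; Diana 1/36; Edmund 1/36; Fiona 1/12; Judith 1/36; Kenneth 1/36; Martin 1/72; Nora 1/72; Prudence 2/3; Samuel 1/36

Prudence, as surviving spouse, takes 2/3.
The remaining 1/3 passes to Harriet's descendants per stirpes.
The 1/3 is divided into 4 equal shares of 1/12 among Fiona, Beatrice, Victor, Charles.
Fiona is living and takes 1/12.
Beatrice is living and takes 1/12.
Victor predeceased; the 1/12 allotted to Victor's branch passes to Victor's issue by representation.
The 1/12 is divided into 3 equal shares of 1/36 among Edmund, Kenneth, Isaac.
Edmund is living and takes 1/36.
Kenneth is living and takes 1/36.
Isaac predeceased; the 1/36 allotted to Isaac's branch passes to Isaac's issue by representation.
The 1/36 is divided into 2 equal shares of 1/72 among Martin, Nora.
Martin is living and takes 1/72.
Nora is living and takes 1/72.
Charles predeceased; the 1/12 allotted to Charles's branch passes to Charles's issue by representation.
The 1/12 is divided into 3 equal shares of 1/36 among Judith, Diana, Samuel.
Judith is living and takes 1/36.
Diana is living and takes 1/36.
Samuel is living and takes 1/36.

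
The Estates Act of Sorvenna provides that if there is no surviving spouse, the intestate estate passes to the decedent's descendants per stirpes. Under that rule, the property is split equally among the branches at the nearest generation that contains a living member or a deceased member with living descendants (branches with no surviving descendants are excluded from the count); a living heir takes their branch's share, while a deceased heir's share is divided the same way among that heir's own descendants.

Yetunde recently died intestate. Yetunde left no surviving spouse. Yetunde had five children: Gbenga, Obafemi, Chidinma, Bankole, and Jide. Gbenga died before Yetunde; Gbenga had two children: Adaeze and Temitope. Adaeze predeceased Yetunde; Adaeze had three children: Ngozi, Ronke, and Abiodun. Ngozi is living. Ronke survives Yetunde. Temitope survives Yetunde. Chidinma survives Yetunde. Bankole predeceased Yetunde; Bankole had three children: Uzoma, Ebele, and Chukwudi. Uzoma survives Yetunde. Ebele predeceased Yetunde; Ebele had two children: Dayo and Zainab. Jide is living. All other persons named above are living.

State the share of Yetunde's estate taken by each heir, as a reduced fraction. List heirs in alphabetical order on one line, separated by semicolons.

There is no surviving spouse, so the entire estate passes to Yetunde's descendants per stirpes.
The estate is divided into 5 equal shares of 1/5 among Gbenga, Obafemi, Chidinma, Bankole, Jide.
Gbenga predeceased; the 1/5 allotted to Gbenga's branch passes to Gbenga's issue by representation.
The 1/5 is divided into 2 equal shares of 1/10 among Adaeze, Temitope.
Adaeze predeceased; the 1/10 allotted to Adaeze's branch passes to Adaeze's issue by representation.
The 1/10 is divided into 3 equal shares of 1/30 among Ngozi, Ronke, Abiodun.
Ngozi is living and takes 1/30.
Ronke is living and takes 1/30.
Abiodun is living and takes 1/30.
Temitope is living and takes 1/10.
Obafemi is living and takes 1/5.
Chidinma is living and takes 1/5.
Bankole predeceased; the 1/5 allotted to Bankole's branch passes to Bankole's issue by representation.
The 1/5 is divided into 3 equal shares of 1/15 among Uzoma, Ebele, Chukwudi.
Uzoma is living and takes 1/15.
Ebele predeceased; the 1/15 allotted to Ebele's branch passes to Ebele's issue by representation.
The 1/15 is divided into 2 equal shares of 1/30 among Dayo, Zainab.
Dayo is living and takes 1/30.
Zainab is living and takes 1/30.
Chukwudi is living and takes 1/15.
Jide is living and takes 1/5.

Abiodun 1/30; Chidinma 1/5; Chukwudi 1/15; Dayo 1/30; Jide 1/5; Ngozi 1/30; Obafemi 1/5; Ronke 1/30; Temitope 1/10; Uzoma 1/15; Zainab 1/30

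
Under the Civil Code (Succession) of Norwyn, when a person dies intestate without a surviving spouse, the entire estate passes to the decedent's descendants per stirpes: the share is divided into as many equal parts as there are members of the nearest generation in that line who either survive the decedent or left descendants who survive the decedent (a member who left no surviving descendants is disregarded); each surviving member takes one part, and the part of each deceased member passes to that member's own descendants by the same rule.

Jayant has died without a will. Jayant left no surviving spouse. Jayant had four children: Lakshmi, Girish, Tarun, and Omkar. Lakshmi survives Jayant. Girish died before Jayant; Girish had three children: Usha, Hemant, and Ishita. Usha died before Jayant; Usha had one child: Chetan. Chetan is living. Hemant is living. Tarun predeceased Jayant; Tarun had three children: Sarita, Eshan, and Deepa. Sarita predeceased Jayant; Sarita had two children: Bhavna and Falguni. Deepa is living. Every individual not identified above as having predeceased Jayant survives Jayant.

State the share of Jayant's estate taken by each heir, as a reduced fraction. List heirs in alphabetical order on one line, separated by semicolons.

There is no surviving spouse, so the entire estate passes to Jayant's descendants per stirpes.
The estate is divided into 4 equal shares of 1/4 among Lakshmi, Girish, Tarun, Omkar.
Lakshmi is living and takes 1/4.
Girish predeceased; the 1/4 allotted to Girish's branch passes to Girish's issue by representation.
The 1/4 is divided into 3 equal shares of 1/12 among Usha, Hemant, Ishita.
Usha predeceased; the 1/12 allotted to Usha's branch passes to Usha's issue by representation.
Chetan is the sole taker at this level and receives the full 1/12.
Hemant is living and takes 1/12.
Ishita is living and takes 1/12.
Tarun predeceased; the 1/4 allotted to Tarun's branch passes to Tarun's issue by representation.
The 1/4 is divided into 3 equal shares of 1/12 among Sarita, Eshan, Deepa.
Sarita predeceased; the 1/12 allotted to Sarita's branch passes to Sarita's issue by representation.
The 1/12 is divided into 2 equal shares of 1/24 among Bhavna, Falguni.
Bhavna is living and takes 1/24.
Falguni is living and takes 1/24.
Eshan is living and takes 1/12.
Deepa is living and takes 1/12.
Omkar is living and takes 1/4.

Bhavna 1/24; Chetan 1/12; Deepa 1/12; Eshan 1/12; Falguni 1/24; Hemant 1/12; Ishita 1/12; Lakshmi 1/4; Omkar 1/4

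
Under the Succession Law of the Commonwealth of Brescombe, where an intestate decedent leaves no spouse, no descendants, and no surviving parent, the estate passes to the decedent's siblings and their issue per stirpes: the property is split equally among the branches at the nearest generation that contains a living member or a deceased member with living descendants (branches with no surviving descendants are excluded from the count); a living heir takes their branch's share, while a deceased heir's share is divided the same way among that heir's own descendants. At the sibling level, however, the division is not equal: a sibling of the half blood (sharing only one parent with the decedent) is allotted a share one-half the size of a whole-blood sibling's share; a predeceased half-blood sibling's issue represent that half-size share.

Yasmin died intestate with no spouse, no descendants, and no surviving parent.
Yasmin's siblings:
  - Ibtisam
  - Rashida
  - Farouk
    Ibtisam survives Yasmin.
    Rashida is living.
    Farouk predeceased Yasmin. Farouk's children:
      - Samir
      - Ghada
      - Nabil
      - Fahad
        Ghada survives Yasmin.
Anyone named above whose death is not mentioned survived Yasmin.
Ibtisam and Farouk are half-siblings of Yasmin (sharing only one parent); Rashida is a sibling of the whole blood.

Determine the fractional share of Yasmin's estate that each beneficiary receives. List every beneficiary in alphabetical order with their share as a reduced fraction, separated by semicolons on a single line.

No spouse, descendants, or parent survives, so the estate passes to Yasmin's siblings per stirpes.
Half-blood siblings count for one-half the weight of whole-blood siblings at the initial division.
Dividing 1 in proportion to weights (total weight 2): Ibtisam (weight 1/2) → 1/4; Rashida (weight 1) → 1/2; Farouk (weight 1/2) → 1/4.
Ibtisam is living and takes 1/4.
Rashida is living and takes 1/2.
Farouk predeceased; the 1/4 allotted to Farouk's branch passes to Farouk's issue by representation.
The 1/4 is divided into 4 equal shares of 1/16 among Samir, Ghada, Nabil, Fahad.
Samir is living and takes 1/16.
Ghada is living and takes 1/16.
Nabil is living and takes 1/16.
Fahad is living and takes 1/16.

Fahad 1/16; Ghada 1/16; Ibtisam 1/4; Nabil 1/16; Rashida 1/2; Samir 1/16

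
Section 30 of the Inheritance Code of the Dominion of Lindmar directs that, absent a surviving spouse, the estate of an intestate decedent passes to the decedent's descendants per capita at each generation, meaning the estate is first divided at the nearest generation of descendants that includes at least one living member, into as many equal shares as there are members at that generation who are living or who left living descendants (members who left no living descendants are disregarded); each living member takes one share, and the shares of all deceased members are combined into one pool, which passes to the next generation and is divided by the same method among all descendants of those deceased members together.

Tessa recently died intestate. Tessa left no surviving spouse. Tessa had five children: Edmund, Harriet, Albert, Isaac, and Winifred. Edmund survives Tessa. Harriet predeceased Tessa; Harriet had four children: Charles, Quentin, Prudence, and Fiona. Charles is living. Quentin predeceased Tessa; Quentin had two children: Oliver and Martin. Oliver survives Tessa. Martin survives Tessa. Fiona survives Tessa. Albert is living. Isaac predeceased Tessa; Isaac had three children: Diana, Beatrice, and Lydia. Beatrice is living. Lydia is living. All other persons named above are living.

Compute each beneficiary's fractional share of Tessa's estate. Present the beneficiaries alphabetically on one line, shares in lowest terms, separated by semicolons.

There is no surviving spouse, so the entire estate passes to Tessa's descendants per capita at each generation.
At generation 1 (Edmund, Harriet, Albert, Isaac, Winifred) there are 5 shares of (1)/5 = 1/5 each.
Living: Edmund, Albert, and Winifred — each takes 1/5.
Deceased: Harriet and Isaac. Their combined 2/5 is pooled and carried to generation 2.
At generation 2 (Charles, Quentin, Prudence, Fiona, Diana, Beatrice, Lydia) there are 7 shares of (2/5)/7 = 2/35 each.
Living: Charles, Prudence, Fiona, Diana, Beatrice, and Lydia — each takes 2/35.
Deceased: Quentin. That 2/35 share is carried to generation 3.
At generation 3 (Oliver, Martin) there are 2 shares of (2/35)/2 = 1/35 each.
Living: Oliver and Martin — each takes 1/35.

Albert 1/5; Beatrice 2/35; Charles 2/35; Diana 2/35; Edmund 1/5; Fiona 2/35; Lydia 2/35; Martin 1/35; Oliver 1/35; Prudence 2/35; Winifred 1/5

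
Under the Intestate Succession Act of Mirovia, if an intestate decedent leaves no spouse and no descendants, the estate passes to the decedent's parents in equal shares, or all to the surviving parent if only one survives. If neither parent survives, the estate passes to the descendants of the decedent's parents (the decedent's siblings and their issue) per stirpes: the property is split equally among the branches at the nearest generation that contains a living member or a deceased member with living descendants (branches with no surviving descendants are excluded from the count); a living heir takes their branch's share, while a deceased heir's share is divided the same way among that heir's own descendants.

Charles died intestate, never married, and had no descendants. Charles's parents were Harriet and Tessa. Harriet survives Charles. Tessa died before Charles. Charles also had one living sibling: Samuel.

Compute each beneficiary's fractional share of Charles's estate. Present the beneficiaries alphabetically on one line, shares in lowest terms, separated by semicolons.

Only one parent, Harriet, survives, so Harriet takes the entire estate. The siblings take nothing because a surviving parent has priority.

Harriet 1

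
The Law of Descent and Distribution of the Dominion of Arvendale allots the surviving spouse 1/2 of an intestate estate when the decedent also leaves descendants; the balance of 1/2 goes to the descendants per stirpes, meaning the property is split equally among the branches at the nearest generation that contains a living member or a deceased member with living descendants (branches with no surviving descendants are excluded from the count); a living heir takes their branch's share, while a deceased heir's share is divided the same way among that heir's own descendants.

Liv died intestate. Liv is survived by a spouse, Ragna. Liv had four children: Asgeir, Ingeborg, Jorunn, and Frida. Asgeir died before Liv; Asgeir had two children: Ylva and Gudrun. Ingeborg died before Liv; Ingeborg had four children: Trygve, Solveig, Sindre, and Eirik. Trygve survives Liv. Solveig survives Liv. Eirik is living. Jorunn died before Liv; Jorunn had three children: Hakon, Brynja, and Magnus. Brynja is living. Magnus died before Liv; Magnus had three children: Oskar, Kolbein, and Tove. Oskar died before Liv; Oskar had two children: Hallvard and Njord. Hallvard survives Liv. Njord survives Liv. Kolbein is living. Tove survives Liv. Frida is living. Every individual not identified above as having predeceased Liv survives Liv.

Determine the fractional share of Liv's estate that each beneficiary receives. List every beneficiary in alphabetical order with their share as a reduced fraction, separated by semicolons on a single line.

Ragna, as surviving spouse, takes 1/2.
The remaining 1/2 passes to Liv's descendants per stirpes.
The 1/2 is divided into 4 equal shares of 1/8 among Asgeir, Ingeborg, Jorunn, Frida.
Asgeir predeceased; the 1/8 allotted to Asgeir's branch passes to Asgeir's issue by representation.
The 1/8 is divided into 2 equal shares of 1/16 among Ylva, Gudrun.
Ylva is living and takes 1/16.
Gudrun is living and takes 1/16.
Ingeborg predeceased; the 1/8 allotted to Ingeborg's branch passes to Ingeborg's issue by representation.
The 1/8 is divided into 4 equal shares of 1/32 among Trygve, Solveig, Sindre, Eirik.
Trygve is living and takes 1/32.
Solveig is living and takes 1/32.
Sindre is living and takes 1/32.
Eirik is living and takes 1/32.
Jorunn predeceased; the 1/8 allotted to Jorunn's branch passes to Jorunn's issue by representation.
The 1/8 is divided into 3 equal shares of 1/24 among Hakon, Brynja, Magnus.
Hakon is living and takes 1/24.
Brynja is living and takes 1/24.
Magnus predeceased; the 1/24 allotted to Magnus's branch passes to Magnus's issue by representation.
The 1/24 is divided into 3 equal shares of 1/72 among Oskar, Kolbein, Tove.
Oskar predeceased; the 1/72 allotted to Oskar's branch passes to Oskar's issue by representation.
The 1/72 is divided into 2 equal shares of 1/144 among Hallvard, Njord.
Hallvard is living and takes 1/144.
Njord is living and takes 1/144.
Kolbein is living and takes 1/72.
Tove is living and takes 1/72.
Frida is living and takes 1/8.

Brynja 1/24; Eirik 1/32; Frida 1/8; Gudrun 1/16; Hakon 1/24; Hallvard 1/144; Kolbein 1/72; Njord 1/144; Ragna 1/2; Sindre 1/32; Solveig 1/32; Tove 1/72; Trygve 1/32; Ylva 1/16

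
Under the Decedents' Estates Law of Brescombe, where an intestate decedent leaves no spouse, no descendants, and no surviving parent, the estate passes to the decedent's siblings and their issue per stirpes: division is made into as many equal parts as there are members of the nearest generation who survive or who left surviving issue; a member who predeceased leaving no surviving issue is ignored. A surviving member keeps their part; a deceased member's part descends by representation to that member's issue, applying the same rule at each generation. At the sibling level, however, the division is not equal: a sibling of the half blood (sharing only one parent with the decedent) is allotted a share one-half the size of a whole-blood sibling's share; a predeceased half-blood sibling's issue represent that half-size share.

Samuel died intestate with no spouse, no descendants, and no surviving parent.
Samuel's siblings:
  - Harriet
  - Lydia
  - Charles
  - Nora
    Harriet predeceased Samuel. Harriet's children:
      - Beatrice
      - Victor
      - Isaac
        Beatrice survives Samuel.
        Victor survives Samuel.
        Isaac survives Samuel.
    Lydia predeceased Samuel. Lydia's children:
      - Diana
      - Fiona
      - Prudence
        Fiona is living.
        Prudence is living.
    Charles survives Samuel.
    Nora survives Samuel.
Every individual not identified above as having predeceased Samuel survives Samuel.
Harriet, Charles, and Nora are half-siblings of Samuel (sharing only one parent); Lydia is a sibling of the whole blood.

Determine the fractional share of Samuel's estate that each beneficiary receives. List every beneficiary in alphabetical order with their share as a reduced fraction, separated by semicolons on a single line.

Beatrice 1/15; Charles 1/5; Diana 2/15; Fiona 2/15; Isaac 1/15; Nora 1/5; Prudence 2/15; Victor 1/15

No spouse, descendants, or parent survives, so the estate passes to Samuel's siblings per stirpes.
Half-blood siblings count for one-half the weight of whole-blood siblings at the initial division.
Dividing 1 in proportion to weights (total weight 5/2): Harriet (weight 1/2) → 1/5; Lydia (weight 1) → 2/5; Charles (weight 1/2) → 1/5; Nora (weight 1/2) → 1/5.
Harriet predeceased; the 1/5 allotted to Harriet's branch passes to Harriet's issue by representation.
The 1/5 is divided into 3 equal shares of 1/15 among Beatrice, Victor, Isaac.
Beatrice is living and takes 1/15.
Victor is living and takes 1/15.
Isaac is living and takes 1/15.
Lydia predeceased; the 2/5 allotted to Lydia's branch passes to Lydia's issue by representation.
The 2/5 is divided into 3 equal shares of 2/15 among Diana, Fiona, Prudence.
Diana is living and takes 2/15.
Fiona is living and takes 2/15.
Prudence is living and takes 2/15.
Charles is living and takes 1/5.
Nora is living and takes 1/5.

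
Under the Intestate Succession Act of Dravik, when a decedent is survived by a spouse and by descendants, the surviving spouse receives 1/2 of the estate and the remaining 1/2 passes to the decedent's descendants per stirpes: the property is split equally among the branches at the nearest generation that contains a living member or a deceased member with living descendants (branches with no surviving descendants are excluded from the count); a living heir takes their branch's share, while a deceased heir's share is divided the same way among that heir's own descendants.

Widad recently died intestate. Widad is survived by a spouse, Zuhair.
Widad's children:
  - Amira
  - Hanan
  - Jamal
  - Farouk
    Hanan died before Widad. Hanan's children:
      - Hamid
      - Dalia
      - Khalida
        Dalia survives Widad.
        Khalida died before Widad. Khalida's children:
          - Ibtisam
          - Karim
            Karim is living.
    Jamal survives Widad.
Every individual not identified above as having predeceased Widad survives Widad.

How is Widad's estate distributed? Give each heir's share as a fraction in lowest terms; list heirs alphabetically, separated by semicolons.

Zuhair, as surviving spouse, takes 1/2.
The remaining 1/2 passes to Widad's descendants per stirpes.
The 1/2 is divided into 4 equal shares of 1/8 among Amira, Hanan, Jamal, Farouk.
Amira is living and takes 1/8.
Hanan predeceased; the 1/8 allotted to Hanan's branch passes to Hanan's issue by representation.
The 1/8 is divided into 3 equal shares of 1/24 among Hamid, Dalia, Khalida.
Hamid is living and takes 1/24.
Dalia is living and takes 1/24.
Khalida predeceased; the 1/24 allotted to Khalida's branch passes to Khalida's issue by representation.
The 1/24 is divided into 2 equal shares of 1/48 among Ibtisam, Karim.
Ibtisam is living and takes 1/48.
Karim is living and takes 1/48.
Jamal is living and takes 1/8.
Farouk is living and takes 1/8.

Amira 1/8; Dalia 1/24; Farouk 1/8; Hamid 1/24; Ibtisam 1/48; Jamal 1/8; Karim 1/48; Zuhair 1/2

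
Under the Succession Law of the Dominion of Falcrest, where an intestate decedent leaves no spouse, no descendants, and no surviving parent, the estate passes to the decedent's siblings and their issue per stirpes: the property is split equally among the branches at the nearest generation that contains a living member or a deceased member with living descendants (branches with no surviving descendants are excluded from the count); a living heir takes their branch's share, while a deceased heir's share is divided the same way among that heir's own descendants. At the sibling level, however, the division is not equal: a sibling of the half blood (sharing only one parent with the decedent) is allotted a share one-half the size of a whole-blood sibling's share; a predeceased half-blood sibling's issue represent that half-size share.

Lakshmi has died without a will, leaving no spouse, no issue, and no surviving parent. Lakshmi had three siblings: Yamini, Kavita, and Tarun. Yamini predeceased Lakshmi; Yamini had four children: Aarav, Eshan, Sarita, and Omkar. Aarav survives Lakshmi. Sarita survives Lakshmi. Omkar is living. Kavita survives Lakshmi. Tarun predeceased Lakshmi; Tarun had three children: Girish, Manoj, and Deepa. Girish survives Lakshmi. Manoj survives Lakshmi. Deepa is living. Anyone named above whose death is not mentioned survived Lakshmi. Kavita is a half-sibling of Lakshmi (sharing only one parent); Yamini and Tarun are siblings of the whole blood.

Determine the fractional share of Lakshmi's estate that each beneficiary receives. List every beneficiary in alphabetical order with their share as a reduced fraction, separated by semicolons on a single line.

No spouse, descendants, or parent survives, so the estate passes to Lakshmi's siblings per stirpes.
Half-blood siblings count for one-half the weight of whole-blood siblings at the initial division.
Dividing 1 in proportion to weights (total weight 5/2): Yamini (weight 1) → 2/5; Kavita (weight 1/2) → 1/5; Tarun (weight 1) → 2/5.
Yamini predeceased; the 2/5 allotted to Yamini's branch passes to Yamini's issue by representation.
The 2/5 is divided into 4 equal shares of 1/10 among Aarav, Eshan, Sarita, Omkar.
Aarav is living and takes 1/10.
Eshan is living and takes 1/10.
Sarita is living and takes 1/10.
Omkar is living and takes 1/10.
Kavita is living and takes 1/5.
Tarun predeceased; the 2/5 allotted to Tarun's branch passes to Tarun's issue by representation.
The 2/5 is divided into 3 equal shares of 2/15 among Girish, Manoj, Deepa.
Girish is living and takes 2/15.
Manoj is living and takes 2/15.
Deepa is living and takes 2/15.

Aarav 1/10; Deepa 2/15; Eshan 1/10; Girish 2/15; Kavita 1/5; Manoj 2/15; Omkar 1/10; Sarita 1/10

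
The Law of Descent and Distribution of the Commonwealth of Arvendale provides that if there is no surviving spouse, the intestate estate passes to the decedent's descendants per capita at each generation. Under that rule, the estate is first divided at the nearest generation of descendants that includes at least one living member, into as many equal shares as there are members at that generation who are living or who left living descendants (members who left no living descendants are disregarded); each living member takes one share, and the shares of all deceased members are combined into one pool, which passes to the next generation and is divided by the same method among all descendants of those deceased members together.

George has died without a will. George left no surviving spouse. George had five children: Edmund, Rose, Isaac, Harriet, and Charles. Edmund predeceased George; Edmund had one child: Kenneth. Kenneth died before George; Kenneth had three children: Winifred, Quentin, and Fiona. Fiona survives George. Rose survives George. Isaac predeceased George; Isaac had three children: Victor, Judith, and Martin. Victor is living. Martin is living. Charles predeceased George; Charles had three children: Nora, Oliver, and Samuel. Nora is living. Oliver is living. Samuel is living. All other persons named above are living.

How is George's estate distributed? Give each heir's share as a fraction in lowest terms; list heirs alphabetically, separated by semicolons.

Fiona 1/35; Harriet 1/5; Judith 3/35; Martin 3/35; Nora 3/35; Oliver 3/35; Quentin 1/35; Rose 1/5; Samuel 3/35; Victor 3/35; Winifred 1/35

There is no surviving spouse, so the entire estate passes to George's descendants per capita at each generation.
At generation 1 (Edmund, Rose, Isaac, Harriet, Charles) there are 5 shares of (1)/5 = 1/5 each.
Living: Rose and Harriet — each takes 1/5.
Deceased: Edmund, Isaac, and Charles. Their combined 3/5 is pooled and carried to generation 2.
At generation 2 (Kenneth, Victor, Judith, Martin, Nora, Oliver, Samuel) there are 7 shares of (3/5)/7 = 3/35 each.
Living: Victor, Judith, Martin, Nora, Oliver, and Samuel — each takes 3/35.
Deceased: Kenneth. That 3/35 share is carried to generation 3.
At generation 3 (Winifred, Quentin, Fiona) there are 3 shares of (3/35)/3 = 1/35 each.
Living: Winifred, Quentin, and Fiona — each takes 1/35.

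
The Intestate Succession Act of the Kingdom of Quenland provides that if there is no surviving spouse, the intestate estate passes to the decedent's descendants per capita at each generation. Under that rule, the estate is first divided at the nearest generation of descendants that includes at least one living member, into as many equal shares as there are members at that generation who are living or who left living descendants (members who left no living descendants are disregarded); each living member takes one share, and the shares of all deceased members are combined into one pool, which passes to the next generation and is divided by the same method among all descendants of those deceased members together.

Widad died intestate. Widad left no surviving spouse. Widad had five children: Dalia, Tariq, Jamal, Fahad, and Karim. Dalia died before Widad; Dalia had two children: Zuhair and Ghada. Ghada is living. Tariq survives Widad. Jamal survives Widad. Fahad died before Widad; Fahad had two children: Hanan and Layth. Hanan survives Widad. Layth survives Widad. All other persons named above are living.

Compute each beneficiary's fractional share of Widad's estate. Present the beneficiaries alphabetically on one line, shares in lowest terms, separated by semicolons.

Ghada 1/10; Hanan 1/10; Jamal 1/5; Karim 1/5; Layth 1/10; Tariq 1/5; Zuhair 1/10

There is no surviving spouse, so the entire estate passes to Widad's descendants per capita at each generation.
At generation 1 (Dalia, Tariq, Jamal, Fahad, Karim) there are 5 shares of (1)/5 = 1/5 each.
Living: Tariq, Jamal, and Karim — each takes 1/5.
Deceased: Dalia and Fahad. Their combined 2/5 is pooled and carried to generation 2.
At generation 2 (Zuhair, Ghada, Hanan, Layth) there are 4 shares of (2/5)/4 = 1/10 each.
Living: Zuhair, Ghada, Hanan, and Layth — each takes 1/10.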